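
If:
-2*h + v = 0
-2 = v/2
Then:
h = -2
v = -4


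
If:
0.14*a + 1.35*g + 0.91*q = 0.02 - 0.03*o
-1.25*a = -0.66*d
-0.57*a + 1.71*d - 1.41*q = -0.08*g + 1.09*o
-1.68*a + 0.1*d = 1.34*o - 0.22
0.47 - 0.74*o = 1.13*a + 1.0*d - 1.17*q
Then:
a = -0.23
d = -0.44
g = 0.52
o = 0.42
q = -0.73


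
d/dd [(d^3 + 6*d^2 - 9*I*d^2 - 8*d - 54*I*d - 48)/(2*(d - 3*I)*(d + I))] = (d^4 - 4*I*d^3 + d^2*(-1 + 42*I) + d*(132 - 54*I) - 24 - 258*I)/(2*d^4 - 8*I*d^3 + 4*d^2 - 24*I*d + 18)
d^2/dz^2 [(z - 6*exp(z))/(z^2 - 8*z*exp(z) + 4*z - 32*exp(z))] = 2*(4*(z - 6*exp(z))*(4*z*exp(z) - z + 20*exp(z) - 2)^2 + ((z - 6*exp(z))*(4*z*exp(z) + 24*exp(z) - 1) - 2*(6*exp(z) - 1)*(4*z*exp(z) - z + 20*exp(z) - 2))*(z^2 - 8*z*exp(z) + 4*z - 32*exp(z)) - 3*(z^2 - 8*z*exp(z) + 4*z - 32*exp(z))^2*exp(z))/(z^2 - 8*z*exp(z) + 4*z - 32*exp(z))^3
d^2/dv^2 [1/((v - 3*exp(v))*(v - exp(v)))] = (2*(1 - exp(v))^2*(v - 3*exp(v))^2 - 2*(1 - exp(v))*(v - 3*exp(v))*(v - exp(v))*(3*exp(v) - 1) + (v - 3*exp(v))^2*(v - exp(v))*exp(v) + 3*(v - 3*exp(v))*(v - exp(v))^2*exp(v) + 2*(v - exp(v))^2*(3*exp(v) - 1)^2)/((v - 3*exp(v))^3*(v - exp(v))^3)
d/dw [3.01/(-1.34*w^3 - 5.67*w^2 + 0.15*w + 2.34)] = (12.1002*w^2 + 34.1334*w - 0.4515)/(1.34*w^3 + 5.67*w^2 - 0.15*w - 2.34)^2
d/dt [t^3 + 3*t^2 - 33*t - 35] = 3*t^2 + 6*t - 33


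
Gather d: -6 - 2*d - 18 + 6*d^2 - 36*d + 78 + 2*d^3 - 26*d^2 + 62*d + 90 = 2*d^3 - 20*d^2 + 24*d + 144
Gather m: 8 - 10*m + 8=16 - 10*m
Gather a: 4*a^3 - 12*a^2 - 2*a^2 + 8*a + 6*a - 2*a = 4*a^3 - 14*a^2 + 12*a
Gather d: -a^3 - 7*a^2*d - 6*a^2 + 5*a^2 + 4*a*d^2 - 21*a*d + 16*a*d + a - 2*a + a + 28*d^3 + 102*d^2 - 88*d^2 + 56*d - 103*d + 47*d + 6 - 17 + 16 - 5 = -a^3 - a^2 + 28*d^3 + d^2*(4*a + 14) + d*(-7*a^2 - 5*a)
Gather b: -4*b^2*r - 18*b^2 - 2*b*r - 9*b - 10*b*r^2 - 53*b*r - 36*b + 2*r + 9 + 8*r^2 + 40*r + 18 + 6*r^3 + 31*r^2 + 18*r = b^2*(-4*r - 18) + b*(-10*r^2 - 55*r - 45) + 6*r^3 + 39*r^2 + 60*r + 27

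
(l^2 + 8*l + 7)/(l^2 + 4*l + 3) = (l + 7)/(l + 3)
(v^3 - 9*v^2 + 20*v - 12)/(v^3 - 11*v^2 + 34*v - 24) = (v - 2)/(v - 4)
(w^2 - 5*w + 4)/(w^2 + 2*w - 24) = (w - 1)/(w + 6)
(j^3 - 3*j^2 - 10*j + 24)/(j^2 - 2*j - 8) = (j^2 + j - 6)/(j + 2)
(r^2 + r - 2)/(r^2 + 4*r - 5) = (r + 2)/(r + 5)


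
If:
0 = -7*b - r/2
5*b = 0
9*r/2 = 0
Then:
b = 0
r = 0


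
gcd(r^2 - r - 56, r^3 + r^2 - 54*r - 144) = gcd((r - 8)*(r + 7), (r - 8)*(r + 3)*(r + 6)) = r - 8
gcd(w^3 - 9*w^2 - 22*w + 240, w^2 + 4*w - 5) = w + 5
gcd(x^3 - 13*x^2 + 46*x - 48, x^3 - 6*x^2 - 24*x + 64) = x^2 - 10*x + 16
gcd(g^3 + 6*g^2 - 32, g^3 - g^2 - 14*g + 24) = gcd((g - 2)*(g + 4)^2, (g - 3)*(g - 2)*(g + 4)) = g^2 + 2*g - 8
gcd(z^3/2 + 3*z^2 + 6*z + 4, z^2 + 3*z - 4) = 1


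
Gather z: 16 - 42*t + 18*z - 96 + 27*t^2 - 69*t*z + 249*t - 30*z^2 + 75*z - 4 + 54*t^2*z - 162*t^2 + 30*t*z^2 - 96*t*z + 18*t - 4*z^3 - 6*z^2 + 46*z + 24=-135*t^2 + 225*t - 4*z^3 + z^2*(30*t - 36) + z*(54*t^2 - 165*t + 139) - 60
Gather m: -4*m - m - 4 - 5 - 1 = -5*m - 10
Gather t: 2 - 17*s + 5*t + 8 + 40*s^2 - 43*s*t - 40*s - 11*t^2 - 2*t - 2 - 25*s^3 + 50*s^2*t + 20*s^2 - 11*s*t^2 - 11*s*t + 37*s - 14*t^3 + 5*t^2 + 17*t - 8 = -25*s^3 + 60*s^2 - 20*s - 14*t^3 + t^2*(-11*s - 6) + t*(50*s^2 - 54*s + 20)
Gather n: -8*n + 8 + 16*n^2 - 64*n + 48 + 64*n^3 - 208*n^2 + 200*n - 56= 64*n^3 - 192*n^2 + 128*n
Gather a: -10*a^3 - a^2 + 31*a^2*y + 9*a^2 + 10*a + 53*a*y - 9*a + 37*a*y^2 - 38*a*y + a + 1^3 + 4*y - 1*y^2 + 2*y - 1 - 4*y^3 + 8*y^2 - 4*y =-10*a^3 + a^2*(31*y + 8) + a*(37*y^2 + 15*y + 2) - 4*y^3 + 7*y^2 + 2*y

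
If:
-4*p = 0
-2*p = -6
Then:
No Solution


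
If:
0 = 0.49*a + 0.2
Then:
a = -0.41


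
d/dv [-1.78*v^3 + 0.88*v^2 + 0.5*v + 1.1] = -5.34*v^2 + 1.76*v + 0.5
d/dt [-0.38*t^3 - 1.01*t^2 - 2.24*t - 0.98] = -1.14*t^2 - 2.02*t - 2.24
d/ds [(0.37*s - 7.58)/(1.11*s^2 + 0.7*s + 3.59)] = (-0.4107*s^2 + 16.8276*s + 6.6343)/(1.2321*s^4 + 1.554*s^3 + 8.4598*s^2 + 5.026*s + 12.8881)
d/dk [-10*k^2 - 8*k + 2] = -20*k - 8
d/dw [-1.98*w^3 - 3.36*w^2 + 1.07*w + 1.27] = -5.94*w^2 - 6.72*w + 1.07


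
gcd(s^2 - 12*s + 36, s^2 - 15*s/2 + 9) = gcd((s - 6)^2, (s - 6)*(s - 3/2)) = s - 6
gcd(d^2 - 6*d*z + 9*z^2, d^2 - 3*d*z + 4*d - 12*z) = -d + 3*z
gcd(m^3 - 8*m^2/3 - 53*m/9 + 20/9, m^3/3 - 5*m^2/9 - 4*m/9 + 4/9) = 1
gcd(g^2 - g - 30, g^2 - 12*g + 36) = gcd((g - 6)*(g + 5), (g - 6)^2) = g - 6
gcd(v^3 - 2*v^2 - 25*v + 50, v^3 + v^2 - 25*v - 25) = v^2 - 25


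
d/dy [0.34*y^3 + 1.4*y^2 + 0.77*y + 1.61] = 1.02*y^2 + 2.8*y + 0.77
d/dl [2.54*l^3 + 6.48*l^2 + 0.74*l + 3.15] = 7.62*l^2 + 12.96*l + 0.74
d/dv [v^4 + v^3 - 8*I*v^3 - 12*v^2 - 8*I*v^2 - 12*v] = 4*v^3 + v^2*(3 - 24*I) + v*(-24 - 16*I) - 12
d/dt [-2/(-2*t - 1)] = -4/(2*t + 1)^2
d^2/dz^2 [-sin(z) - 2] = sin(z)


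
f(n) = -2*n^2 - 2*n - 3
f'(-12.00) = 46.00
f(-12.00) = -267.00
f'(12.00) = -50.00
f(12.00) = -315.00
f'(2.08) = -10.32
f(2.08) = -15.81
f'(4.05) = -18.20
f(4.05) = -43.90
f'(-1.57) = 4.28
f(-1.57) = -4.79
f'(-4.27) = 15.08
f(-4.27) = -30.93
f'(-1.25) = 3.00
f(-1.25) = -3.62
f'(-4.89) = 17.56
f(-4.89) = -41.04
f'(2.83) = -13.32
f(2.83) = -24.68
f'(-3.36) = 11.44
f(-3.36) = -18.86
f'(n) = -4*n - 2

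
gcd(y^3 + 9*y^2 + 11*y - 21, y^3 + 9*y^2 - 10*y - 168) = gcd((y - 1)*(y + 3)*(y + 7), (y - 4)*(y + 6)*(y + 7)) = y + 7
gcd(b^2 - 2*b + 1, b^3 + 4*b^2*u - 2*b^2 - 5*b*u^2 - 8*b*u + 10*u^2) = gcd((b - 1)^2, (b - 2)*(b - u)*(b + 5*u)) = 1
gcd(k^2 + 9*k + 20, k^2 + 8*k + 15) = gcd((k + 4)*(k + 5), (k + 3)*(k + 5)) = k + 5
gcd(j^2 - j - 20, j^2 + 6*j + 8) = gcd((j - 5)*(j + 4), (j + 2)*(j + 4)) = j + 4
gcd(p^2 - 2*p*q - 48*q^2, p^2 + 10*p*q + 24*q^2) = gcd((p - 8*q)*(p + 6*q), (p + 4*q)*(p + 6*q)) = p + 6*q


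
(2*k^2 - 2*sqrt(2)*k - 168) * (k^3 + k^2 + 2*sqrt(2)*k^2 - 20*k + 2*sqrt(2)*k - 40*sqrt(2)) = 2*k^5 + 2*k^4 + 2*sqrt(2)*k^4 - 216*k^3 + 2*sqrt(2)*k^3 - 376*sqrt(2)*k^2 - 176*k^2 - 336*sqrt(2)*k + 3520*k + 6720*sqrt(2)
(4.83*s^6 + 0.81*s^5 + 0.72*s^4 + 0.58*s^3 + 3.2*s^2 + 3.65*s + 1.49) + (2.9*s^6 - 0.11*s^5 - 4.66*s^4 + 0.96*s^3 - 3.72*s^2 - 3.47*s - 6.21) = 7.73*s^6 + 0.7*s^5 - 3.94*s^4 + 1.54*s^3 - 0.52*s^2 + 0.18*s - 4.72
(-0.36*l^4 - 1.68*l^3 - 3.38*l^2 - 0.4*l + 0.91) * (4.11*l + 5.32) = -1.4796*l^5 - 8.82*l^4 - 22.8294*l^3 - 19.6256*l^2 + 1.6121*l + 4.8412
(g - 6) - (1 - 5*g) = 6*g - 7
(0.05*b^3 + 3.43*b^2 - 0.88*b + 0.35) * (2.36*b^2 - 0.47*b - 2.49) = 0.118*b^5 + 8.0713*b^4 - 3.8134*b^3 - 7.3011*b^2 + 2.0267*b - 0.8715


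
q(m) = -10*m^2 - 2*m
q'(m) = -20*m - 2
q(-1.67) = -24.55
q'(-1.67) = 31.40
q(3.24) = -111.46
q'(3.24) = -66.80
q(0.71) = -6.46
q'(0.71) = -16.20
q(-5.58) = -300.20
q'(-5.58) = 109.60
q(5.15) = -275.52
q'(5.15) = -105.00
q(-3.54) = -118.24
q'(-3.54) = 68.80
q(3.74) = -147.36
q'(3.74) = -76.80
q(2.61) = -73.34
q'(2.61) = -54.20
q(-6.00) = -348.00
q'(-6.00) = 118.00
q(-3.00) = -84.00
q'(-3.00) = 58.00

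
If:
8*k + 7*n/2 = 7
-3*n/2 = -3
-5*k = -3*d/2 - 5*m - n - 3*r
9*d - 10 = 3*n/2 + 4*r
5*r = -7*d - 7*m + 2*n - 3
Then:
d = 64/67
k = 0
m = -7/268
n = 2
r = -295/268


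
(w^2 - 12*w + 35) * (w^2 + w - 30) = w^4 - 11*w^3 - 7*w^2 + 395*w - 1050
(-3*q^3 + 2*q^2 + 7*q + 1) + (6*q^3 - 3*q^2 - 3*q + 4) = 3*q^3 - q^2 + 4*q + 5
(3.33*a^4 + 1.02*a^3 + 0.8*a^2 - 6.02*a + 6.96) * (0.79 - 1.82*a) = -6.0606*a^5 + 0.7743*a^4 - 0.6502*a^3 + 11.5884*a^2 - 17.423*a + 5.4984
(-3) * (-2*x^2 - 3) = 6*x^2 + 9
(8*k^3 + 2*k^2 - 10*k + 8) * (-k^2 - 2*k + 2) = -8*k^5 - 18*k^4 + 22*k^3 + 16*k^2 - 36*k + 16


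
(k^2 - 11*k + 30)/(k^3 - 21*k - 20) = (k - 6)/(k^2 + 5*k + 4)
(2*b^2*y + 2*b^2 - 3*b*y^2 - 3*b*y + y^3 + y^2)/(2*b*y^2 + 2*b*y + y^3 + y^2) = (2*b^2 - 3*b*y + y^2)/(y*(2*b + y))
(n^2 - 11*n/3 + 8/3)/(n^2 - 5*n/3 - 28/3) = (-3*n^2 + 11*n - 8)/(-3*n^2 + 5*n + 28)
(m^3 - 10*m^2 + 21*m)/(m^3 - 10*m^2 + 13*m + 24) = m*(m - 7)/(m^2 - 7*m - 8)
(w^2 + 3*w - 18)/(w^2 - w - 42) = (w - 3)/(w - 7)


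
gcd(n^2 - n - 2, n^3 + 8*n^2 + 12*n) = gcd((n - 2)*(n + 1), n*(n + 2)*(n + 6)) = 1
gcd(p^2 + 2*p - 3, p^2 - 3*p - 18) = p + 3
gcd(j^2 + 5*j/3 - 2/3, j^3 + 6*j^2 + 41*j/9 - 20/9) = j - 1/3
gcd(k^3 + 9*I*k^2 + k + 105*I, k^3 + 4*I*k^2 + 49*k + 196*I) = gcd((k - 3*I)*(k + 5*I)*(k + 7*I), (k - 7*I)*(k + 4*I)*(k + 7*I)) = k + 7*I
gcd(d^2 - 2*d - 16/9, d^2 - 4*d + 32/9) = d - 8/3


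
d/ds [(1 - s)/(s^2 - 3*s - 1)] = (-s^2 + 3*s + (s - 1)*(2*s - 3) + 1)/(-s^2 + 3*s + 1)^2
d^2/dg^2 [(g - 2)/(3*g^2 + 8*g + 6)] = 2*(4*(g - 2)*(3*g + 4)^2 - (9*g + 2)*(3*g^2 + 8*g + 6))/(3*g^2 + 8*g + 6)^3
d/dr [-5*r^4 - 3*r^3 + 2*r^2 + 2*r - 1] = -20*r^3 - 9*r^2 + 4*r + 2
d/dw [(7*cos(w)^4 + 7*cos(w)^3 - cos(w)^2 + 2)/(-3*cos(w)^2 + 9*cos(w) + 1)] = 2*(21*cos(w)^5 - 84*cos(w)^4 - 77*cos(w)^3 - 6*cos(w)^2 - 5*cos(w) + 9)*sin(w)/(3*sin(w)^2 + 9*cos(w) - 2)^2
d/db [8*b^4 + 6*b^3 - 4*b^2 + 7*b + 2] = 32*b^3 + 18*b^2 - 8*b + 7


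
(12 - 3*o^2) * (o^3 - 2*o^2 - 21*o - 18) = -3*o^5 + 6*o^4 + 75*o^3 + 30*o^2 - 252*o - 216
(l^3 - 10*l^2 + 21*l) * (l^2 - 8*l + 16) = l^5 - 18*l^4 + 117*l^3 - 328*l^2 + 336*l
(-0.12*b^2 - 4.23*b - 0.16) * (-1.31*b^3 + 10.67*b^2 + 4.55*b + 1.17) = 0.1572*b^5 + 4.2609*b^4 - 45.4705*b^3 - 21.0941*b^2 - 5.6771*b - 0.1872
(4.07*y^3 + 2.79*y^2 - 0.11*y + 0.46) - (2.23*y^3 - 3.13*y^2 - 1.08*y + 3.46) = 1.84*y^3 + 5.92*y^2 + 0.97*y - 3.0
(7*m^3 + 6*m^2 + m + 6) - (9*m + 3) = 7*m^3 + 6*m^2 - 8*m + 3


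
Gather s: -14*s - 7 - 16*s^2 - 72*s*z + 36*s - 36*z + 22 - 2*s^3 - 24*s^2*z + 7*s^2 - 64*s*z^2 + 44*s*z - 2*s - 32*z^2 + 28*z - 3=-2*s^3 + s^2*(-24*z - 9) + s*(-64*z^2 - 28*z + 20) - 32*z^2 - 8*z + 12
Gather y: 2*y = 2*y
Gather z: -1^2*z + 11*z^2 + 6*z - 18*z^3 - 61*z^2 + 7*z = -18*z^3 - 50*z^2 + 12*z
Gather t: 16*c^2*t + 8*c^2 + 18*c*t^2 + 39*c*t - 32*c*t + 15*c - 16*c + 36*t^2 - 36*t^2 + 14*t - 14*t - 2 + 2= 8*c^2 + 18*c*t^2 - c + t*(16*c^2 + 7*c)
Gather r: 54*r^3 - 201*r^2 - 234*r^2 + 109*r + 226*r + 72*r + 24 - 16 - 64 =54*r^3 - 435*r^2 + 407*r - 56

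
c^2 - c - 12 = (c - 4)*(c + 3)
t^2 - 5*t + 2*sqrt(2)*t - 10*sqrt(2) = (t - 5)*(t + 2*sqrt(2))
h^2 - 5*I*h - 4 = (h - 4*I)*(h - I)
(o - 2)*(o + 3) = o^2 + o - 6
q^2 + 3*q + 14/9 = (q + 2/3)*(q + 7/3)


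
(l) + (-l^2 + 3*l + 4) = -l^2 + 4*l + 4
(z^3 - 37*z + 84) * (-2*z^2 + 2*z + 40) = -2*z^5 + 2*z^4 + 114*z^3 - 242*z^2 - 1312*z + 3360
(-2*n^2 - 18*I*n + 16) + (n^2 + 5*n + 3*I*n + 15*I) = -n^2 + 5*n - 15*I*n + 16 + 15*I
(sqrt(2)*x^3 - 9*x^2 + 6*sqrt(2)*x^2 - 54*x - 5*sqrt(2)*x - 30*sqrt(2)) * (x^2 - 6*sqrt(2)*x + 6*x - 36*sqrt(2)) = sqrt(2)*x^5 - 21*x^4 + 12*sqrt(2)*x^4 - 252*x^3 + 85*sqrt(2)*x^3 - 696*x^2 + 588*sqrt(2)*x^2 + 720*x + 1764*sqrt(2)*x + 2160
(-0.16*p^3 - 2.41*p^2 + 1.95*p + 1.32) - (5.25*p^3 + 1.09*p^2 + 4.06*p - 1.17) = -5.41*p^3 - 3.5*p^2 - 2.11*p + 2.49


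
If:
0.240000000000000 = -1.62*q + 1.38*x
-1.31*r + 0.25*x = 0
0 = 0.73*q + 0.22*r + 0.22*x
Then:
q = -0.04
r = 0.02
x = 0.12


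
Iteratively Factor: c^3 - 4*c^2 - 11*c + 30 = (c - 5)*(c^2 + c - 6) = (c - 5)*(c - 2)*(c + 3)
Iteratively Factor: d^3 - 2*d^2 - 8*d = (d + 2)*(d^2 - 4*d) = (d - 4)*(d + 2)*(d)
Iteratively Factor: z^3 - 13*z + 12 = (z - 3)*(z^2 + 3*z - 4) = (z - 3)*(z + 4)*(z - 1)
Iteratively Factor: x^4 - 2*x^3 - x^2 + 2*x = (x + 1)*(x^3 - 3*x^2 + 2*x) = (x - 2)*(x + 1)*(x^2 - x) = (x - 2)*(x - 1)*(x + 1)*(x)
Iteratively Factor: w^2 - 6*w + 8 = (w - 4)*(w - 2)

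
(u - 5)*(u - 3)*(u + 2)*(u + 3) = u^4 - 3*u^3 - 19*u^2 + 27*u + 90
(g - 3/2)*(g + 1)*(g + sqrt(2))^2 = g^4 - g^3/2 + 2*sqrt(2)*g^3 - sqrt(2)*g^2 + g^2/2 - 3*sqrt(2)*g - g - 3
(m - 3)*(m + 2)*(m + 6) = m^3 + 5*m^2 - 12*m - 36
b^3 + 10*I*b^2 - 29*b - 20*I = (b + I)*(b + 4*I)*(b + 5*I)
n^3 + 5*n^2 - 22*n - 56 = (n - 4)*(n + 2)*(n + 7)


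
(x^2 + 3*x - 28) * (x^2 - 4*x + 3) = x^4 - x^3 - 37*x^2 + 121*x - 84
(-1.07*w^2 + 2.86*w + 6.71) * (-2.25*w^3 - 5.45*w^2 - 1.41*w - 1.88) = 2.4075*w^5 - 0.603499999999999*w^4 - 29.1758*w^3 - 38.5905*w^2 - 14.8379*w - 12.6148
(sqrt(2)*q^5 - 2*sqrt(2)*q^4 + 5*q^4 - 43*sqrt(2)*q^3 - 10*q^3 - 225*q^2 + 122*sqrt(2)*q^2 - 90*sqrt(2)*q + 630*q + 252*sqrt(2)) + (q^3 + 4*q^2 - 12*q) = sqrt(2)*q^5 - 2*sqrt(2)*q^4 + 5*q^4 - 43*sqrt(2)*q^3 - 9*q^3 - 221*q^2 + 122*sqrt(2)*q^2 - 90*sqrt(2)*q + 618*q + 252*sqrt(2)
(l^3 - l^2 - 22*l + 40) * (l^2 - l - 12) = l^5 - 2*l^4 - 33*l^3 + 74*l^2 + 224*l - 480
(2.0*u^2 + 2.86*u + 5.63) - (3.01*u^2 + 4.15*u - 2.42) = -1.01*u^2 - 1.29*u + 8.05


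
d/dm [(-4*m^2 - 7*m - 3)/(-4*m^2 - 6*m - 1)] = (-4*m^2 - 16*m - 11)/(16*m^4 + 48*m^3 + 44*m^2 + 12*m + 1)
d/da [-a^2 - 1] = -2*a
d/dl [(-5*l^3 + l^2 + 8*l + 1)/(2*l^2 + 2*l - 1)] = (-10*l^4 - 20*l^3 + l^2 - 6*l - 10)/(4*l^4 + 8*l^3 - 4*l + 1)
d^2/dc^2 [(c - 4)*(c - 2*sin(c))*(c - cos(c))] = 2*c^2*sin(c) + c^2*cos(c) - 4*c*sin(c) - 4*c*sin(2*c) - 12*c*cos(c) + 6*c - 12*sin(c) + 16*sin(2*c) + 14*cos(c) + 4*cos(2*c) - 8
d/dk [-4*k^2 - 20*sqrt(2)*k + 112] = -8*k - 20*sqrt(2)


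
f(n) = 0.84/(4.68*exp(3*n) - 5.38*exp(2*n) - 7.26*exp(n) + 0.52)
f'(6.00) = 0.00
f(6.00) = 0.00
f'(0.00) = 0.06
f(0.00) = -0.11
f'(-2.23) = 7.42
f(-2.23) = -2.65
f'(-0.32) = 0.14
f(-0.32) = -0.14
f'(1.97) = -0.00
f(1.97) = 0.00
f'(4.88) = -0.00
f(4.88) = 0.00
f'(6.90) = -0.00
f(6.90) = 0.00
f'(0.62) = -14.67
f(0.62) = -0.56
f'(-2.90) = 32.73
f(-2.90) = 8.00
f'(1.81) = -0.00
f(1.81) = 0.00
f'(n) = 0.84*(-14.04*exp(3*n) + 10.76*exp(2*n) + 7.26*exp(n))/(4.68*exp(3*n) - 5.38*exp(2*n) - 7.26*exp(n) + 0.52)^2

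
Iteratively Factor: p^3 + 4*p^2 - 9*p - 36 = (p + 3)*(p^2 + p - 12) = (p + 3)*(p + 4)*(p - 3)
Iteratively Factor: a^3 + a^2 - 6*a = (a - 2)*(a^2 + 3*a) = (a - 2)*(a + 3)*(a)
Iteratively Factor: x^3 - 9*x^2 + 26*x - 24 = (x - 3)*(x^2 - 6*x + 8) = (x - 3)*(x - 2)*(x - 4)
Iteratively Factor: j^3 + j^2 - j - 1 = (j + 1)*(j^2 - 1) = (j + 1)^2*(j - 1)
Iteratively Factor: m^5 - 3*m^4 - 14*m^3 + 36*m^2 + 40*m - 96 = (m + 3)*(m^4 - 6*m^3 + 4*m^2 + 24*m - 32) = (m - 2)*(m + 3)*(m^3 - 4*m^2 - 4*m + 16) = (m - 2)*(m + 2)*(m + 3)*(m^2 - 6*m + 8) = (m - 2)^2*(m + 2)*(m + 3)*(m - 4)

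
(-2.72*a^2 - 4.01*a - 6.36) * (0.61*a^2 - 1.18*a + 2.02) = -1.6592*a^4 + 0.7635*a^3 - 4.6422*a^2 - 0.595399999999999*a - 12.8472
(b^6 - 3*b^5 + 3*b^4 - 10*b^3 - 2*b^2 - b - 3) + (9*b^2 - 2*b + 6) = b^6 - 3*b^5 + 3*b^4 - 10*b^3 + 7*b^2 - 3*b + 3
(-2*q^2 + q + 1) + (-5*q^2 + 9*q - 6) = -7*q^2 + 10*q - 5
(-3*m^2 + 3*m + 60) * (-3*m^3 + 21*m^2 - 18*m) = 9*m^5 - 72*m^4 - 63*m^3 + 1206*m^2 - 1080*m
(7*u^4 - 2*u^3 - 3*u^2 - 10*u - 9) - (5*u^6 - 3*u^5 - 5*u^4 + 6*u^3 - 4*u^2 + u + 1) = -5*u^6 + 3*u^5 + 12*u^4 - 8*u^3 + u^2 - 11*u - 10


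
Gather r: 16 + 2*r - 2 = 2*r + 14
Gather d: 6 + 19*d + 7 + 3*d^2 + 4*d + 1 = 3*d^2 + 23*d + 14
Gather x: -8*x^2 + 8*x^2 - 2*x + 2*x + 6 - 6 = 0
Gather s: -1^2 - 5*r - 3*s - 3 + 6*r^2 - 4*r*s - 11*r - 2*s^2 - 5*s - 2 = 6*r^2 - 16*r - 2*s^2 + s*(-4*r - 8) - 6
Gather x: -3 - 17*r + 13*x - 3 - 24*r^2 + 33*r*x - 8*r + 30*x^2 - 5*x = -24*r^2 - 25*r + 30*x^2 + x*(33*r + 8) - 6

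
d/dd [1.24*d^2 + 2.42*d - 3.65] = 2.48*d + 2.42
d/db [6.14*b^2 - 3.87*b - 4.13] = 12.28*b - 3.87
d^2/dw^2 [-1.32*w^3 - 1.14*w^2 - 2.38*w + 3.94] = -7.92*w - 2.28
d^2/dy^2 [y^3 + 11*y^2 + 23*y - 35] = 6*y + 22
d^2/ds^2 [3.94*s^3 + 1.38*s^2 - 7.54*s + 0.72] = 23.64*s + 2.76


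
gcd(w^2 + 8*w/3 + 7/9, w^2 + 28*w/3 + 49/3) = w + 7/3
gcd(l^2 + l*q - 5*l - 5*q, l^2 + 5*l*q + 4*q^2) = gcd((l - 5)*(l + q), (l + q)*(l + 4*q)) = l + q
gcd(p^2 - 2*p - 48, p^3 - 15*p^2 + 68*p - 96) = p - 8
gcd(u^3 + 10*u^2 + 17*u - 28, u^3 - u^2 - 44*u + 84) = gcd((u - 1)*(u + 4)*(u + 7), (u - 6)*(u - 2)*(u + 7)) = u + 7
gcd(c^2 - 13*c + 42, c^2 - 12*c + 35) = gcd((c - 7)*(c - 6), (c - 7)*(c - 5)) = c - 7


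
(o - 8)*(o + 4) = o^2 - 4*o - 32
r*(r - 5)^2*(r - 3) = r^4 - 13*r^3 + 55*r^2 - 75*r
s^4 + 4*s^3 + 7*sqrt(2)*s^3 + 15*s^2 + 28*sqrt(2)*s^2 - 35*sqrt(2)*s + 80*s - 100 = (s - 1)*(s + 5)*(s + 2*sqrt(2))*(s + 5*sqrt(2))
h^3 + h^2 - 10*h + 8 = (h - 2)*(h - 1)*(h + 4)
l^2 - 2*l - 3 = (l - 3)*(l + 1)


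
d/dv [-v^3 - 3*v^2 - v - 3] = -3*v^2 - 6*v - 1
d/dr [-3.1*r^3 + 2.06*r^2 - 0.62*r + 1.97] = -9.3*r^2 + 4.12*r - 0.62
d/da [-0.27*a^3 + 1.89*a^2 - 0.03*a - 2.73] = -0.81*a^2 + 3.78*a - 0.03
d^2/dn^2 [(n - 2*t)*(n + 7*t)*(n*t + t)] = 2*t*(3*n + 5*t + 1)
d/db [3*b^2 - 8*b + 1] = 6*b - 8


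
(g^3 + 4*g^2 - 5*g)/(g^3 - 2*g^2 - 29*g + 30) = g/(g - 6)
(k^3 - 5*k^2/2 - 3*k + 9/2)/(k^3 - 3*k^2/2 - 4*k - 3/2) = (2*k^2 + k - 3)/(2*k^2 + 3*k + 1)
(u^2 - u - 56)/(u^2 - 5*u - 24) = (u + 7)/(u + 3)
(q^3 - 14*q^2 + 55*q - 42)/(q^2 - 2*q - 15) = (-q^3 + 14*q^2 - 55*q + 42)/(-q^2 + 2*q + 15)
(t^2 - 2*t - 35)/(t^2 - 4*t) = (t^2 - 2*t - 35)/(t*(t - 4))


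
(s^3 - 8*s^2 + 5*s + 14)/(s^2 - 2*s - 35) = (s^2 - s - 2)/(s + 5)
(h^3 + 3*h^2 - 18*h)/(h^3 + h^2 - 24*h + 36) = h/(h - 2)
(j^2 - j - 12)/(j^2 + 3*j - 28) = (j + 3)/(j + 7)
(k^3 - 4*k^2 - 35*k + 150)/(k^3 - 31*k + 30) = (k - 5)/(k - 1)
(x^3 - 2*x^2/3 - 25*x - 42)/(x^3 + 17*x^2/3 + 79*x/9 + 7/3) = 3*(x - 6)/(3*x + 1)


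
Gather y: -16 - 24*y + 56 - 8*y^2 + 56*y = -8*y^2 + 32*y + 40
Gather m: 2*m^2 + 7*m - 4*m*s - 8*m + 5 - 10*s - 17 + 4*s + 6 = 2*m^2 + m*(-4*s - 1) - 6*s - 6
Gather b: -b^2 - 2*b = -b^2 - 2*b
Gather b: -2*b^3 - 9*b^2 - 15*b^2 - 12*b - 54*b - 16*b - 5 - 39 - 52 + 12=-2*b^3 - 24*b^2 - 82*b - 84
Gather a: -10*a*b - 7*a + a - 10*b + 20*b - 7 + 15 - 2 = a*(-10*b - 6) + 10*b + 6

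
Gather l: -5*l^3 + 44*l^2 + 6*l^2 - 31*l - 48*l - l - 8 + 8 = -5*l^3 + 50*l^2 - 80*l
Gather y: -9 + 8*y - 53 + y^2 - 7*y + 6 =y^2 + y - 56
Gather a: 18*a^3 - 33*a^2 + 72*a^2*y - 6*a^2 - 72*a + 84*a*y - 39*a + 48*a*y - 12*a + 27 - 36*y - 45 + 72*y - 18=18*a^3 + a^2*(72*y - 39) + a*(132*y - 123) + 36*y - 36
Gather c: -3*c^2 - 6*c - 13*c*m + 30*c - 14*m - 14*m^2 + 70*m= -3*c^2 + c*(24 - 13*m) - 14*m^2 + 56*m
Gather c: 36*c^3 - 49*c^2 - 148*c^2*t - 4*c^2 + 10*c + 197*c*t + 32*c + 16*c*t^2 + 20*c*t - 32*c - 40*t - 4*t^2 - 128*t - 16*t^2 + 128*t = 36*c^3 + c^2*(-148*t - 53) + c*(16*t^2 + 217*t + 10) - 20*t^2 - 40*t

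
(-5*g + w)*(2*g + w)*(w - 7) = -10*g^2*w + 70*g^2 - 3*g*w^2 + 21*g*w + w^3 - 7*w^2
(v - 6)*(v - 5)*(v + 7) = v^3 - 4*v^2 - 47*v + 210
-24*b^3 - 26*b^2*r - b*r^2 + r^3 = (-6*b + r)*(b + r)*(4*b + r)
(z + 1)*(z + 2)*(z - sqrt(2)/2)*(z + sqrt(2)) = z^4 + sqrt(2)*z^3/2 + 3*z^3 + z^2 + 3*sqrt(2)*z^2/2 - 3*z + sqrt(2)*z - 2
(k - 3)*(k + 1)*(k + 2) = k^3 - 7*k - 6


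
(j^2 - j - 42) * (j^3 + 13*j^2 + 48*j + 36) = j^5 + 12*j^4 - 7*j^3 - 558*j^2 - 2052*j - 1512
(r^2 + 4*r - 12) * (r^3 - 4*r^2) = r^5 - 28*r^3 + 48*r^2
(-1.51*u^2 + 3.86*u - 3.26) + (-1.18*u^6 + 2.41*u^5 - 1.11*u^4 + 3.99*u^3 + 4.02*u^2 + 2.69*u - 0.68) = -1.18*u^6 + 2.41*u^5 - 1.11*u^4 + 3.99*u^3 + 2.51*u^2 + 6.55*u - 3.94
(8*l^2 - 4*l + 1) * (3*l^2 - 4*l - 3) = 24*l^4 - 44*l^3 - 5*l^2 + 8*l - 3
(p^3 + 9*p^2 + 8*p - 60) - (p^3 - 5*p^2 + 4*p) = 14*p^2 + 4*p - 60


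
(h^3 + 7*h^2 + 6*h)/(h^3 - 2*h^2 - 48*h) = (h + 1)/(h - 8)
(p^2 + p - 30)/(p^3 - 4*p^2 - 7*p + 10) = (p + 6)/(p^2 + p - 2)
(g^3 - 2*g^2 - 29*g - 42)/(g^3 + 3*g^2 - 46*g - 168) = (g^2 + 5*g + 6)/(g^2 + 10*g + 24)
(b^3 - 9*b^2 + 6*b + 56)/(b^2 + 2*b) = b - 11 + 28/b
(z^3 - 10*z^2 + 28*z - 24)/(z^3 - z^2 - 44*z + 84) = (z - 2)/(z + 7)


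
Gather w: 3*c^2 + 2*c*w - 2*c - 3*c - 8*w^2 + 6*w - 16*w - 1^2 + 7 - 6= 3*c^2 - 5*c - 8*w^2 + w*(2*c - 10)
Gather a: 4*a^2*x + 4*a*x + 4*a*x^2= 4*a^2*x + a*(4*x^2 + 4*x)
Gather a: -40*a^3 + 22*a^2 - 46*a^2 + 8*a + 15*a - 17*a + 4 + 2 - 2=-40*a^3 - 24*a^2 + 6*a + 4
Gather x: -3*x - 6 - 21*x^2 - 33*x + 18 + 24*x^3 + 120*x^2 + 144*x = 24*x^3 + 99*x^2 + 108*x + 12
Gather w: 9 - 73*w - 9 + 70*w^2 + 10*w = 70*w^2 - 63*w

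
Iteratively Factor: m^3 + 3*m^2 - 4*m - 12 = (m + 2)*(m^2 + m - 6) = (m - 2)*(m + 2)*(m + 3)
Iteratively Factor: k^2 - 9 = (k + 3)*(k - 3)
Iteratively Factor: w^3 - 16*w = (w)*(w^2 - 16) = w*(w - 4)*(w + 4)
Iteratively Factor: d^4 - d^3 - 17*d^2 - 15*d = (d + 1)*(d^3 - 2*d^2 - 15*d) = (d + 1)*(d + 3)*(d^2 - 5*d) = d*(d + 1)*(d + 3)*(d - 5)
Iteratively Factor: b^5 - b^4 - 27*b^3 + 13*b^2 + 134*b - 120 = (b + 4)*(b^4 - 5*b^3 - 7*b^2 + 41*b - 30) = (b - 5)*(b + 4)*(b^3 - 7*b + 6) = (b - 5)*(b + 3)*(b + 4)*(b^2 - 3*b + 2) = (b - 5)*(b - 2)*(b + 3)*(b + 4)*(b - 1)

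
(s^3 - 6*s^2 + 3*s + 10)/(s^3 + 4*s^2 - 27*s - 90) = (s^2 - s - 2)/(s^2 + 9*s + 18)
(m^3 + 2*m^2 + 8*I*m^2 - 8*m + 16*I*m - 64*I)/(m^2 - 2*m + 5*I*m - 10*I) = (m^2 + m*(4 + 8*I) + 32*I)/(m + 5*I)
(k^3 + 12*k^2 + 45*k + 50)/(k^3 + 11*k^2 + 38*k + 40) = (k + 5)/(k + 4)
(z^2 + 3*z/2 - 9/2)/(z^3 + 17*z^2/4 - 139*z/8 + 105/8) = 4*(z + 3)/(4*z^2 + 23*z - 35)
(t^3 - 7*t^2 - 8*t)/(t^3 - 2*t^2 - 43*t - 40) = t/(t + 5)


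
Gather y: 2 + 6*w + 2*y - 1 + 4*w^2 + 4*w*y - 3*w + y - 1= 4*w^2 + 3*w + y*(4*w + 3)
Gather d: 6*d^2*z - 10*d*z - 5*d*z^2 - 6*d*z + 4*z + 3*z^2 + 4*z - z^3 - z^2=6*d^2*z + d*(-5*z^2 - 16*z) - z^3 + 2*z^2 + 8*z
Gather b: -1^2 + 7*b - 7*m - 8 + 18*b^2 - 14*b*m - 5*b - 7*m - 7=18*b^2 + b*(2 - 14*m) - 14*m - 16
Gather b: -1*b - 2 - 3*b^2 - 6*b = -3*b^2 - 7*b - 2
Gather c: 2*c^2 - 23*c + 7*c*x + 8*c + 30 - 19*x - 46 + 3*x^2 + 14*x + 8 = 2*c^2 + c*(7*x - 15) + 3*x^2 - 5*x - 8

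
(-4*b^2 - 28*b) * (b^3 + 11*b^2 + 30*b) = -4*b^5 - 72*b^4 - 428*b^3 - 840*b^2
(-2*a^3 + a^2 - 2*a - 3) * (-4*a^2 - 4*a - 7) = 8*a^5 + 4*a^4 + 18*a^3 + 13*a^2 + 26*a + 21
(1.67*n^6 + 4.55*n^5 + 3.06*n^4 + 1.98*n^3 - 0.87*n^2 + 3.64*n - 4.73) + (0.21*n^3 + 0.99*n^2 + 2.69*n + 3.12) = 1.67*n^6 + 4.55*n^5 + 3.06*n^4 + 2.19*n^3 + 0.12*n^2 + 6.33*n - 1.61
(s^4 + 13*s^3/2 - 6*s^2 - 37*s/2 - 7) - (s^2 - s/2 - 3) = s^4 + 13*s^3/2 - 7*s^2 - 18*s - 4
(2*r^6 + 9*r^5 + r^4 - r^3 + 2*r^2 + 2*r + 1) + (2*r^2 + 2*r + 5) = 2*r^6 + 9*r^5 + r^4 - r^3 + 4*r^2 + 4*r + 6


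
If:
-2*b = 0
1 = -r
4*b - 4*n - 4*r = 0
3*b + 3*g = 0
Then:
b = 0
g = 0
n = 1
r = -1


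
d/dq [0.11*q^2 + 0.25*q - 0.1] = 0.22*q + 0.25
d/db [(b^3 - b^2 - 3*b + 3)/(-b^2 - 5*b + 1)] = (-b^4 - 10*b^3 + 5*b^2 + 4*b + 12)/(b^4 + 10*b^3 + 23*b^2 - 10*b + 1)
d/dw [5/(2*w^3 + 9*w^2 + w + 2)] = 5*(-6*w^2 - 18*w - 1)/(2*w^3 + 9*w^2 + w + 2)^2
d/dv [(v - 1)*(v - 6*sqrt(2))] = 2*v - 6*sqrt(2) - 1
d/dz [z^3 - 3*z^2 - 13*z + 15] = 3*z^2 - 6*z - 13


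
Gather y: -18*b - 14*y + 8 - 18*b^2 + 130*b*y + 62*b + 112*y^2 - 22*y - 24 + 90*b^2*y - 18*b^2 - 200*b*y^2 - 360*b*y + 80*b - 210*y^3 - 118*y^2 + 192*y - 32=-36*b^2 + 124*b - 210*y^3 + y^2*(-200*b - 6) + y*(90*b^2 - 230*b + 156) - 48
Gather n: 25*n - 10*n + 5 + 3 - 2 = 15*n + 6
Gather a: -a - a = -2*a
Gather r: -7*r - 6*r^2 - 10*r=-6*r^2 - 17*r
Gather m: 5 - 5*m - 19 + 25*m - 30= 20*m - 44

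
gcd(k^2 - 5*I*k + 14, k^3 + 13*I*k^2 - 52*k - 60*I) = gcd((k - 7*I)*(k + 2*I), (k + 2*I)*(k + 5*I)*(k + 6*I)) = k + 2*I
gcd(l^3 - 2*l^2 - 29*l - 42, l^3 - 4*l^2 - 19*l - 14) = l^2 - 5*l - 14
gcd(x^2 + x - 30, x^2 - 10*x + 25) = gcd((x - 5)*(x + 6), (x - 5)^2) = x - 5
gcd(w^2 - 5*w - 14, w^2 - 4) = w + 2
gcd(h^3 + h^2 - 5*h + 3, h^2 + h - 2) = h - 1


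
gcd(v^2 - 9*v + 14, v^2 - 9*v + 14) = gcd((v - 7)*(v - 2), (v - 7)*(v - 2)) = v^2 - 9*v + 14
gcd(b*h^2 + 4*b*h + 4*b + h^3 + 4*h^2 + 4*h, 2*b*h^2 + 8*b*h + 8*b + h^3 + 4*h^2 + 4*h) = h^2 + 4*h + 4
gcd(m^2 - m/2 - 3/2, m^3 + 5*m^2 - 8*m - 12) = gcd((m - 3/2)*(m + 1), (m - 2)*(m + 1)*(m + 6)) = m + 1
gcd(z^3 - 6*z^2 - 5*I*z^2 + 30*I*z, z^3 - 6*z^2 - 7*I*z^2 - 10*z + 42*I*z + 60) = z^2 + z*(-6 - 5*I) + 30*I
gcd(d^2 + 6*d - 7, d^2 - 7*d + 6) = d - 1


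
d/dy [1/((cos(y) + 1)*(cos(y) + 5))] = 2*(cos(y) + 3)*sin(y)/((cos(y) + 1)^2*(cos(y) + 5)^2)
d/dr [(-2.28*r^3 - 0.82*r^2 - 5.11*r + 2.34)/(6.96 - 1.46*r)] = (6.6576*r^3 - 46.4092*r^2 - 11.4144*r - 32.1492)/(2.1316*r^2 - 20.3232*r + 48.4416)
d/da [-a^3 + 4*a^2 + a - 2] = -3*a^2 + 8*a + 1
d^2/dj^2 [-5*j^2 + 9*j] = -10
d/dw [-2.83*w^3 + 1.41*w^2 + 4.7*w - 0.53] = -8.49*w^2 + 2.82*w + 4.7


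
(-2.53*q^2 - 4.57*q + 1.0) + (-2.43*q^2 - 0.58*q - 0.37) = -4.96*q^2 - 5.15*q + 0.63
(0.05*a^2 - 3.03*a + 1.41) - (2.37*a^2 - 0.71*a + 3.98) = -2.32*a^2 - 2.32*a - 2.57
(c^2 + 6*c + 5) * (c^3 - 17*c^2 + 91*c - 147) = c^5 - 11*c^4 - 6*c^3 + 314*c^2 - 427*c - 735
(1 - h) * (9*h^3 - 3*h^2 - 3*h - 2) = -9*h^4 + 12*h^3 - h - 2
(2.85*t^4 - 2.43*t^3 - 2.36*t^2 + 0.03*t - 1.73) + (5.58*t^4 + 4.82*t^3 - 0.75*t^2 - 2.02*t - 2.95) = 8.43*t^4 + 2.39*t^3 - 3.11*t^2 - 1.99*t - 4.68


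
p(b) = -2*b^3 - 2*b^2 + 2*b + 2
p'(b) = -6*b^2 - 4*b + 2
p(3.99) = -148.90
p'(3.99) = -109.48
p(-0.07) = 1.85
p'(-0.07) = 2.25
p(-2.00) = 6.00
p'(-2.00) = -14.00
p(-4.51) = 135.77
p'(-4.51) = -102.00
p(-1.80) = 3.58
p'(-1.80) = -10.24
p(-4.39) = 123.88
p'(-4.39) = -96.07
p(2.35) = -30.30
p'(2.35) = -40.54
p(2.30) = -28.31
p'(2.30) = -38.94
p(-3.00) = 32.00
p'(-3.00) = -40.00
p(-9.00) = 1280.00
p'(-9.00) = -448.00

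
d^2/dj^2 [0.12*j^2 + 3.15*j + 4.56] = 0.240000000000000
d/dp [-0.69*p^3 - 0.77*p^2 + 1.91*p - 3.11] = -2.07*p^2 - 1.54*p + 1.91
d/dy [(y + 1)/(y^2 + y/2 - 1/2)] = -4/(4*y^2 - 4*y + 1)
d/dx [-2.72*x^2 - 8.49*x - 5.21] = -5.44*x - 8.49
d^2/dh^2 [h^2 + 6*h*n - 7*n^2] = 2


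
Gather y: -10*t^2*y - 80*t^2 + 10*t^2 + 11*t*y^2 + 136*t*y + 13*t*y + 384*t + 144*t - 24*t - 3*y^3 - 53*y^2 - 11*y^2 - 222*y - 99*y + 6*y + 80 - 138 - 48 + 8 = -70*t^2 + 504*t - 3*y^3 + y^2*(11*t - 64) + y*(-10*t^2 + 149*t - 315) - 98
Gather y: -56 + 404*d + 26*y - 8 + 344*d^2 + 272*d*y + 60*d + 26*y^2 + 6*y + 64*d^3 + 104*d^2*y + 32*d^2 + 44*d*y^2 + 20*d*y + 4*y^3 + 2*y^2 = 64*d^3 + 376*d^2 + 464*d + 4*y^3 + y^2*(44*d + 28) + y*(104*d^2 + 292*d + 32) - 64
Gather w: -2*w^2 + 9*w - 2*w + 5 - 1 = -2*w^2 + 7*w + 4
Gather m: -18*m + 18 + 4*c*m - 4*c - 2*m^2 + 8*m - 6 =-4*c - 2*m^2 + m*(4*c - 10) + 12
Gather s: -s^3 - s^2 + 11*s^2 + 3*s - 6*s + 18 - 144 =-s^3 + 10*s^2 - 3*s - 126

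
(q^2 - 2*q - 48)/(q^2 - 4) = (q^2 - 2*q - 48)/(q^2 - 4)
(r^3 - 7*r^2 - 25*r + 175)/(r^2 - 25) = r - 7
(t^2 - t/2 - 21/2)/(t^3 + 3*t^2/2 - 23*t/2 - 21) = 1/(t + 2)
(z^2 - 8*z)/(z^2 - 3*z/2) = 2*(z - 8)/(2*z - 3)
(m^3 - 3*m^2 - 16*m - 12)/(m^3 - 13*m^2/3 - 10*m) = 3*(m^2 + 3*m + 2)/(m*(3*m + 5))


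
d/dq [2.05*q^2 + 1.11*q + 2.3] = 4.1*q + 1.11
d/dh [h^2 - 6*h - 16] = 2*h - 6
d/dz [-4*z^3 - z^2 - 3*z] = -12*z^2 - 2*z - 3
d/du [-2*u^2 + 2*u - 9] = 2 - 4*u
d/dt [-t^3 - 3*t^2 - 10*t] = -3*t^2 - 6*t - 10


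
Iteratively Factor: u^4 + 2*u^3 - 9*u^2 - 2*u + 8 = (u - 2)*(u^3 + 4*u^2 - u - 4) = (u - 2)*(u + 4)*(u^2 - 1) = (u - 2)*(u + 1)*(u + 4)*(u - 1)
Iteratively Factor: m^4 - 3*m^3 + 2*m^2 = (m - 1)*(m^3 - 2*m^2) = (m - 2)*(m - 1)*(m^2) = m*(m - 2)*(m - 1)*(m)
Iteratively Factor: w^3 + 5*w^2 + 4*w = (w)*(w^2 + 5*w + 4) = w*(w + 4)*(w + 1)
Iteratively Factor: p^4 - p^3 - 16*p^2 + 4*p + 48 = (p - 4)*(p^3 + 3*p^2 - 4*p - 12) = (p - 4)*(p + 3)*(p^2 - 4) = (p - 4)*(p - 2)*(p + 3)*(p + 2)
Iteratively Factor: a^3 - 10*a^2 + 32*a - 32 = (a - 2)*(a^2 - 8*a + 16) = (a - 4)*(a - 2)*(a - 4)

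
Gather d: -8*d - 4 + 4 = -8*d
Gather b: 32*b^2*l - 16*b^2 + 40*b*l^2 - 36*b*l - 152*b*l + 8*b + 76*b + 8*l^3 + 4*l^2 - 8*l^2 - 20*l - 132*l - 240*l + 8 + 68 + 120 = b^2*(32*l - 16) + b*(40*l^2 - 188*l + 84) + 8*l^3 - 4*l^2 - 392*l + 196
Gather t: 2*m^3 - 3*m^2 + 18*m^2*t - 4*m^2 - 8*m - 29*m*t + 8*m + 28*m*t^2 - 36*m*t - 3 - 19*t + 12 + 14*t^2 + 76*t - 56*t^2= 2*m^3 - 7*m^2 + t^2*(28*m - 42) + t*(18*m^2 - 65*m + 57) + 9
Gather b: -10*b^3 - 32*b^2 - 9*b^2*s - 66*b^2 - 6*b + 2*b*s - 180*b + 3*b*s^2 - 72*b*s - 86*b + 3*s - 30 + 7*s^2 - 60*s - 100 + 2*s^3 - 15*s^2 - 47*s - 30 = -10*b^3 + b^2*(-9*s - 98) + b*(3*s^2 - 70*s - 272) + 2*s^3 - 8*s^2 - 104*s - 160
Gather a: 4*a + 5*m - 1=4*a + 5*m - 1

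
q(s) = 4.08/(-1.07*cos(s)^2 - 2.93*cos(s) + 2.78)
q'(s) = 4.08*(-2.14*sin(s)*cos(s) - 2.93*sin(s))/(-1.07*cos(s)^2 - 2.93*cos(s) + 2.78)^2 = -(8.7312*cos(s) + 11.9544)*sin(s)/(1.07*cos(s)^2 + 2.93*cos(s) - 2.78)^2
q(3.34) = 0.88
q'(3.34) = 0.03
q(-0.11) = -3.43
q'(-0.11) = 1.60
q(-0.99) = 4.80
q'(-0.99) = 19.37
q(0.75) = 64.45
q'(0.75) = -3119.73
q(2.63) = 0.90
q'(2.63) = -0.10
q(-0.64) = -15.78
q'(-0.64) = 169.38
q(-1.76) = 1.24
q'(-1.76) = 0.93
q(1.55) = 1.50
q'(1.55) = -1.64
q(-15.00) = 0.93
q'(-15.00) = 0.18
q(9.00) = 0.89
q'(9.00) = -0.08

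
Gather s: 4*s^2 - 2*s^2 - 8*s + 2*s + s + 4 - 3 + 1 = 2*s^2 - 5*s + 2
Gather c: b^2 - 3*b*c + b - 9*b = b^2 - 3*b*c - 8*b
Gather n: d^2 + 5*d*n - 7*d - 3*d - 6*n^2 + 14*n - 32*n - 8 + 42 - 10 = d^2 - 10*d - 6*n^2 + n*(5*d - 18) + 24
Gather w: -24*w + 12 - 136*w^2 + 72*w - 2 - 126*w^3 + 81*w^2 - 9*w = -126*w^3 - 55*w^2 + 39*w + 10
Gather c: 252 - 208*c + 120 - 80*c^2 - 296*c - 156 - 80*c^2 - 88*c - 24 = -160*c^2 - 592*c + 192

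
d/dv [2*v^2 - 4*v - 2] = 4*v - 4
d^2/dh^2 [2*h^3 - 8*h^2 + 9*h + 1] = 12*h - 16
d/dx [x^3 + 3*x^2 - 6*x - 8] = 3*x^2 + 6*x - 6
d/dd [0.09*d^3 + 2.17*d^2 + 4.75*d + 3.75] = 0.27*d^2 + 4.34*d + 4.75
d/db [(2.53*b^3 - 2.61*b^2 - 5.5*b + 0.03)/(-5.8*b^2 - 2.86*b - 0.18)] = (-14.674*b^4 - 14.4716*b^3 - 25.8016*b^2 + 1.2876*b + 1.0758)/(33.64*b^4 + 33.176*b^3 + 10.2676*b^2 + 1.0296*b + 0.0324)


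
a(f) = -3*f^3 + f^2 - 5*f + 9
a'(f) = -9*f^2 + 2*f - 5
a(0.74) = 4.63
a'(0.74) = -8.45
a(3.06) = -82.89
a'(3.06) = -83.15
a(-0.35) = 11.00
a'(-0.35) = -6.80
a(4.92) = -348.68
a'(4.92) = -213.02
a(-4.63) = 351.35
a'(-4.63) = -207.19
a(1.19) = -0.59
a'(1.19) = -15.36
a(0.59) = 5.78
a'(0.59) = -6.95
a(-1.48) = 28.32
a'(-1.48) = -27.67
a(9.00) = -2142.00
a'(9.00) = -716.00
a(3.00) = -78.00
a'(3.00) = -80.00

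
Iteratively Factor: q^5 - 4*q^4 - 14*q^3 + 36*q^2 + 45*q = (q)*(q^4 - 4*q^3 - 14*q^2 + 36*q + 45) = q*(q + 1)*(q^3 - 5*q^2 - 9*q + 45) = q*(q + 1)*(q + 3)*(q^2 - 8*q + 15) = q*(q - 3)*(q + 1)*(q + 3)*(q - 5)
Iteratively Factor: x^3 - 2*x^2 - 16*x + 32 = (x - 4)*(x^2 + 2*x - 8) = (x - 4)*(x - 2)*(x + 4)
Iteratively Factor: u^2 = (u)*(u)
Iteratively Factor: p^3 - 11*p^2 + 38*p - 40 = (p - 5)*(p^2 - 6*p + 8) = (p - 5)*(p - 4)*(p - 2)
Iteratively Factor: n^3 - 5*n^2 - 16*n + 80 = (n - 4)*(n^2 - n - 20) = (n - 5)*(n - 4)*(n + 4)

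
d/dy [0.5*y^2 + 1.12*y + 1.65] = 1.0*y + 1.12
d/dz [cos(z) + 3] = -sin(z)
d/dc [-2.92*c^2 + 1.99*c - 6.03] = 1.99 - 5.84*c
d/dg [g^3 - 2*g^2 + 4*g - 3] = 3*g^2 - 4*g + 4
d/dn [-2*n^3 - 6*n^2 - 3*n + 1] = -6*n^2 - 12*n - 3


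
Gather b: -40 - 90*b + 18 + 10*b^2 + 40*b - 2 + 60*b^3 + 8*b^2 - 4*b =60*b^3 + 18*b^2 - 54*b - 24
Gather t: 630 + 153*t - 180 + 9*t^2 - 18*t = 9*t^2 + 135*t + 450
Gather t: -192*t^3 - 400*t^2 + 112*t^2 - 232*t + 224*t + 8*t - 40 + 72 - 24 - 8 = -192*t^3 - 288*t^2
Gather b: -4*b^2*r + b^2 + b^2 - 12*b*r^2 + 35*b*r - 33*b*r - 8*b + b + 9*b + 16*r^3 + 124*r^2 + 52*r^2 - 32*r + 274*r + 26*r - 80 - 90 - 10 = b^2*(2 - 4*r) + b*(-12*r^2 + 2*r + 2) + 16*r^3 + 176*r^2 + 268*r - 180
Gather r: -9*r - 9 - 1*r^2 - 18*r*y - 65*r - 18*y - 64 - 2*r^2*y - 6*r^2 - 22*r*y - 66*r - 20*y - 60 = r^2*(-2*y - 7) + r*(-40*y - 140) - 38*y - 133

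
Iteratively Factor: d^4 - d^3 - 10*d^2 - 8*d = (d + 2)*(d^3 - 3*d^2 - 4*d) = (d + 1)*(d + 2)*(d^2 - 4*d) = (d - 4)*(d + 1)*(d + 2)*(d)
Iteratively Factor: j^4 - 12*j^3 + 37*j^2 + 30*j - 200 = (j + 2)*(j^3 - 14*j^2 + 65*j - 100) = (j - 4)*(j + 2)*(j^2 - 10*j + 25) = (j - 5)*(j - 4)*(j + 2)*(j - 5)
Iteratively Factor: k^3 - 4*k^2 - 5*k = (k - 5)*(k^2 + k) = k*(k - 5)*(k + 1)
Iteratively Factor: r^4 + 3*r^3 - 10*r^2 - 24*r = (r)*(r^3 + 3*r^2 - 10*r - 24) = r*(r - 3)*(r^2 + 6*r + 8) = r*(r - 3)*(r + 2)*(r + 4)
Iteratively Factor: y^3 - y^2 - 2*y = (y - 2)*(y^2 + y) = y*(y - 2)*(y + 1)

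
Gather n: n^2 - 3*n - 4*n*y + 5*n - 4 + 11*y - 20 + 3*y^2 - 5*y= n^2 + n*(2 - 4*y) + 3*y^2 + 6*y - 24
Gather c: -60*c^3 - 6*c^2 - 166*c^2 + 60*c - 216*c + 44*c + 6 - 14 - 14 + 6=-60*c^3 - 172*c^2 - 112*c - 16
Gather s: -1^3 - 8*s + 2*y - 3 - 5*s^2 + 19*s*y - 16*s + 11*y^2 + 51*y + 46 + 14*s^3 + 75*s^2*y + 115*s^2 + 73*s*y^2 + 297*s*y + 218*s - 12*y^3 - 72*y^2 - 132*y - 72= 14*s^3 + s^2*(75*y + 110) + s*(73*y^2 + 316*y + 194) - 12*y^3 - 61*y^2 - 79*y - 30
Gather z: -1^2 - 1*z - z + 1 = -2*z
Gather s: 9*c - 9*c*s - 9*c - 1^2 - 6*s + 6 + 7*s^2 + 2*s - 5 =7*s^2 + s*(-9*c - 4)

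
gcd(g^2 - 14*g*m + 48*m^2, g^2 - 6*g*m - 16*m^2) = g - 8*m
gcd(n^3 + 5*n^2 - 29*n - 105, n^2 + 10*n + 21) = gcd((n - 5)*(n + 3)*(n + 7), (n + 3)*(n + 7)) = n^2 + 10*n + 21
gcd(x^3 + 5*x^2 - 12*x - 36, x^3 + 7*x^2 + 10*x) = x + 2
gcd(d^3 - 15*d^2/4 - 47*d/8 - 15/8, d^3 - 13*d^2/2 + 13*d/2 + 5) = d^2 - 9*d/2 - 5/2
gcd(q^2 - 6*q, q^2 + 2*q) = q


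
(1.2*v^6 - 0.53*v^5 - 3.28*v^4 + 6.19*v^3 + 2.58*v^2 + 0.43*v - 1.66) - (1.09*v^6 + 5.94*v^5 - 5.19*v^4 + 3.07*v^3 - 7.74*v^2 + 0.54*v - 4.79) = 0.11*v^6 - 6.47*v^5 + 1.91*v^4 + 3.12*v^3 + 10.32*v^2 - 0.11*v + 3.13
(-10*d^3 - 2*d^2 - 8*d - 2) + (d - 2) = -10*d^3 - 2*d^2 - 7*d - 4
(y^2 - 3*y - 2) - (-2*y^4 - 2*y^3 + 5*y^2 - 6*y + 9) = 2*y^4 + 2*y^3 - 4*y^2 + 3*y - 11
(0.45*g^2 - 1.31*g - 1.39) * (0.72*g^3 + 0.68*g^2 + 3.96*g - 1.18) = 0.324*g^5 - 0.6372*g^4 - 0.1096*g^3 - 6.6638*g^2 - 3.9586*g + 1.6402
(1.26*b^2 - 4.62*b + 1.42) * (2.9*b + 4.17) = 3.654*b^3 - 8.1438*b^2 - 15.1474*b + 5.9214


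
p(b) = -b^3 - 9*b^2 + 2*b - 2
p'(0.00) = 2.00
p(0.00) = -2.00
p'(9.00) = -403.00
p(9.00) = -1442.00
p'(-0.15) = 4.63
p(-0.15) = -2.50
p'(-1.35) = 20.83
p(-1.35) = -18.64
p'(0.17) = -1.15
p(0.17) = -1.93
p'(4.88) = -157.28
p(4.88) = -322.78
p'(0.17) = -1.15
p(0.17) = -1.93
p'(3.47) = -96.58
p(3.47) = -145.21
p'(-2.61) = 28.54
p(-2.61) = -50.75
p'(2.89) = -75.08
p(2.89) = -95.53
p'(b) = -3*b^2 - 18*b + 2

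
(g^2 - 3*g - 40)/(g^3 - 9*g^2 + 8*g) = (g + 5)/(g*(g - 1))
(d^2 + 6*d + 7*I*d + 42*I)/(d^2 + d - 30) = (d + 7*I)/(d - 5)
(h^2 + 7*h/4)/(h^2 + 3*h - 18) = h*(4*h + 7)/(4*(h^2 + 3*h - 18))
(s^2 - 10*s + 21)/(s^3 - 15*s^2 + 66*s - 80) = (s^2 - 10*s + 21)/(s^3 - 15*s^2 + 66*s - 80)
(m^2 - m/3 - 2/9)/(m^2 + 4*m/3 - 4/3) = (m + 1/3)/(m + 2)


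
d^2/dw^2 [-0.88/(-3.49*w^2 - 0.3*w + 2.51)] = (-21.436976*w^2 - 1.84272*w + 0.88*(6.98*w + 0.3)*(13.96*w + 0.6) + 15.417424)/(3.49*w^2 + 0.3*w - 2.51)^3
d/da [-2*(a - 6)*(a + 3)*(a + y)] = -6*a^2 - 4*a*y + 12*a + 6*y + 36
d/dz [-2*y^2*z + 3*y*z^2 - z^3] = -2*y^2 + 6*y*z - 3*z^2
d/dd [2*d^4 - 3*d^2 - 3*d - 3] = 8*d^3 - 6*d - 3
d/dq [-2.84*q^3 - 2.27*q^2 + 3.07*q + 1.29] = -8.52*q^2 - 4.54*q + 3.07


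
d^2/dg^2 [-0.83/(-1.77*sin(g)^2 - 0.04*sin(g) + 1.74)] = (-10.401228*sin(g)^4 - 0.176292*sin(g)^3 + 5.375578*sin(g)^2 + 0.294816*sin(g) + 5.115124)/(1.77*sin(g)^2 + 0.04*sin(g) - 1.74)^3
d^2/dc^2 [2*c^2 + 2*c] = 4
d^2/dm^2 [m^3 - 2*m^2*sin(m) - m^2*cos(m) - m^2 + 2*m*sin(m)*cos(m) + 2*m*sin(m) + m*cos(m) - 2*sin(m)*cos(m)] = 2*m^2*sin(m) + m^2*cos(m) + 2*m*sin(m) - 4*m*sin(2*m) - 9*m*cos(m) + 6*m - 6*sin(m) + 4*sqrt(2)*sin(2*m + pi/4) + 2*cos(m) - 2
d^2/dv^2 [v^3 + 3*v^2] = 6*v + 6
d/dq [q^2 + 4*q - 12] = 2*q + 4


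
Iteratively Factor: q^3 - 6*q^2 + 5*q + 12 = (q - 3)*(q^2 - 3*q - 4) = (q - 4)*(q - 3)*(q + 1)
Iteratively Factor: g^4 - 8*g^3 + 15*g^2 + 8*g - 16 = (g + 1)*(g^3 - 9*g^2 + 24*g - 16) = (g - 1)*(g + 1)*(g^2 - 8*g + 16) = (g - 4)*(g - 1)*(g + 1)*(g - 4)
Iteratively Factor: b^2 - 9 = (b + 3)*(b - 3)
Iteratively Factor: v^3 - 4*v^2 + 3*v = (v)*(v^2 - 4*v + 3) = v*(v - 1)*(v - 3)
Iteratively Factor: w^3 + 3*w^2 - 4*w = (w + 4)*(w^2 - w) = (w - 1)*(w + 4)*(w)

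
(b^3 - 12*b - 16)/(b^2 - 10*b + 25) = (b^3 - 12*b - 16)/(b^2 - 10*b + 25)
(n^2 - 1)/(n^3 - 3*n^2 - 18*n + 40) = (n^2 - 1)/(n^3 - 3*n^2 - 18*n + 40)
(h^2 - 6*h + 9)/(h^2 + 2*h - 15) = (h - 3)/(h + 5)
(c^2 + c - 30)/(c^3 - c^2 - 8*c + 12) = (c^2 + c - 30)/(c^3 - c^2 - 8*c + 12)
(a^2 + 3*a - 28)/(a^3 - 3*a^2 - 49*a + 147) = (a - 4)/(a^2 - 10*a + 21)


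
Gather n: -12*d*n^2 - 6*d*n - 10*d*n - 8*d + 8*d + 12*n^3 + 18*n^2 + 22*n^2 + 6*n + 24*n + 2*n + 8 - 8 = 12*n^3 + n^2*(40 - 12*d) + n*(32 - 16*d)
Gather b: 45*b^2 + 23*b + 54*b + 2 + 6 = 45*b^2 + 77*b + 8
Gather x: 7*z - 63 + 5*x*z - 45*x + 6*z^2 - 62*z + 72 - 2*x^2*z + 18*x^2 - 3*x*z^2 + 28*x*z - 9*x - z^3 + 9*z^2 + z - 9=x^2*(18 - 2*z) + x*(-3*z^2 + 33*z - 54) - z^3 + 15*z^2 - 54*z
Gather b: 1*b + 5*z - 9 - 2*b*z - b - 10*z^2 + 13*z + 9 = -2*b*z - 10*z^2 + 18*z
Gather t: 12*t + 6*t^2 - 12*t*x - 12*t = 6*t^2 - 12*t*x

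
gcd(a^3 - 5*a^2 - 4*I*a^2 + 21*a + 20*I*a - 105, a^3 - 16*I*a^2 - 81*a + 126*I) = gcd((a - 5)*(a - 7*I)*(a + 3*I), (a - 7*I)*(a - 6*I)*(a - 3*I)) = a - 7*I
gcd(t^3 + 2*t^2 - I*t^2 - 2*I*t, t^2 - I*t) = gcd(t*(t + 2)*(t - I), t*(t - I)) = t^2 - I*t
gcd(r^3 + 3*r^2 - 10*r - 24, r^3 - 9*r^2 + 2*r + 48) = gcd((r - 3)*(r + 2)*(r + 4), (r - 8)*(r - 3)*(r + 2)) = r^2 - r - 6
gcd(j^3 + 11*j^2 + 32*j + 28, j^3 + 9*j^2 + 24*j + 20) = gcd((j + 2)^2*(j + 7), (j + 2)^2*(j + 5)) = j^2 + 4*j + 4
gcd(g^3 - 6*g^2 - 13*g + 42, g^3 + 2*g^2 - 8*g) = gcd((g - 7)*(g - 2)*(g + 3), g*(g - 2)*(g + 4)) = g - 2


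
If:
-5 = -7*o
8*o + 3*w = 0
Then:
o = 5/7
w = -40/21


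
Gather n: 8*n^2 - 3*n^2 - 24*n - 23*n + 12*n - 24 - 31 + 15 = 5*n^2 - 35*n - 40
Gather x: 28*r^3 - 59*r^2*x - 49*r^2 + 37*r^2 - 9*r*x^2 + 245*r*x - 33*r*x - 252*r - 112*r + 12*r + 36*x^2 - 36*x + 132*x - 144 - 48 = 28*r^3 - 12*r^2 - 352*r + x^2*(36 - 9*r) + x*(-59*r^2 + 212*r + 96) - 192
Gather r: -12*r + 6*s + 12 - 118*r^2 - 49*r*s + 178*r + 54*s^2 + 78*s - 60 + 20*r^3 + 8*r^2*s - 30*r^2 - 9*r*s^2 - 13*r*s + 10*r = 20*r^3 + r^2*(8*s - 148) + r*(-9*s^2 - 62*s + 176) + 54*s^2 + 84*s - 48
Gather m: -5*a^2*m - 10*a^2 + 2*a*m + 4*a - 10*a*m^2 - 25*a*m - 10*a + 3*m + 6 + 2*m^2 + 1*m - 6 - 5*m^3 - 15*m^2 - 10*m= -10*a^2 - 6*a - 5*m^3 + m^2*(-10*a - 13) + m*(-5*a^2 - 23*a - 6)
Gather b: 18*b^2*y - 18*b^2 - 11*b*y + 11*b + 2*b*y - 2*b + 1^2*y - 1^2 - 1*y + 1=b^2*(18*y - 18) + b*(9 - 9*y)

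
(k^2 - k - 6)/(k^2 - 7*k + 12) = (k + 2)/(k - 4)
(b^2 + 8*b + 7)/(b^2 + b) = (b + 7)/b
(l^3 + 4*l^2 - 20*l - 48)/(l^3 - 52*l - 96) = (l - 4)/(l - 8)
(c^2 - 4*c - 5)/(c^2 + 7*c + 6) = (c - 5)/(c + 6)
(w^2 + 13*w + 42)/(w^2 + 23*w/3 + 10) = 3*(w + 7)/(3*w + 5)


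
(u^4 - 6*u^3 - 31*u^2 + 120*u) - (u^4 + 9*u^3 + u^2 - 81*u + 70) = -15*u^3 - 32*u^2 + 201*u - 70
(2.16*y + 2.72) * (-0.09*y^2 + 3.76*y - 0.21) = -0.1944*y^3 + 7.8768*y^2 + 9.7736*y - 0.5712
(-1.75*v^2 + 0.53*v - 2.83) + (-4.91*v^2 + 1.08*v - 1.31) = -6.66*v^2 + 1.61*v - 4.14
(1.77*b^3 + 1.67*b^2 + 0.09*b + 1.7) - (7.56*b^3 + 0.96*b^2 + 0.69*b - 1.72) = -5.79*b^3 + 0.71*b^2 - 0.6*b + 3.42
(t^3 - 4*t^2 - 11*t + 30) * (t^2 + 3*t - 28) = t^5 - t^4 - 51*t^3 + 109*t^2 + 398*t - 840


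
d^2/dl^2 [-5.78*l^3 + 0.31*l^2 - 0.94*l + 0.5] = 0.62 - 34.68*l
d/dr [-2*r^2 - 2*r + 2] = -4*r - 2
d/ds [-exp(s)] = -exp(s)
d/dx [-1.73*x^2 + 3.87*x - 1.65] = 3.87 - 3.46*x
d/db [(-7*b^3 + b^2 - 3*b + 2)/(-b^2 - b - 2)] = (7*b^4 + 14*b^3 + 38*b^2 + 8)/(b^4 + 2*b^3 + 5*b^2 + 4*b + 4)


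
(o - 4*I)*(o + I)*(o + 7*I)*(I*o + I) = I*o^4 - 4*o^3 + I*o^3 - 4*o^2 + 25*I*o^2 - 28*o + 25*I*o - 28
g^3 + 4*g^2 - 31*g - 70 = (g - 5)*(g + 2)*(g + 7)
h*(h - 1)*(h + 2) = h^3 + h^2 - 2*h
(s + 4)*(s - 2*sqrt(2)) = s^2 - 2*sqrt(2)*s + 4*s - 8*sqrt(2)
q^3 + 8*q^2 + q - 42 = (q - 2)*(q + 3)*(q + 7)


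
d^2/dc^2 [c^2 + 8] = 2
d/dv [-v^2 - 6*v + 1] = -2*v - 6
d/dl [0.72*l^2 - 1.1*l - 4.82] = 1.44*l - 1.1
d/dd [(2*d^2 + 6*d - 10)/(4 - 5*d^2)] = 6*(5*d^2 - 14*d + 4)/(25*d^4 - 40*d^2 + 16)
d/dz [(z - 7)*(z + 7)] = 2*z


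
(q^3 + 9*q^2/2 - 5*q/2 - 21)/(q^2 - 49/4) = 2*(q^2 + q - 6)/(2*q - 7)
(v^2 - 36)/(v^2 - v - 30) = (v + 6)/(v + 5)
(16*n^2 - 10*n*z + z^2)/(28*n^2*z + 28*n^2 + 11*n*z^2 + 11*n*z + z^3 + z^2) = (16*n^2 - 10*n*z + z^2)/(28*n^2*z + 28*n^2 + 11*n*z^2 + 11*n*z + z^3 + z^2)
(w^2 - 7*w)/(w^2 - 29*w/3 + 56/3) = 3*w/(3*w - 8)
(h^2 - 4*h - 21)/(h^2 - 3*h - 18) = (h - 7)/(h - 6)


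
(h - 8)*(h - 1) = h^2 - 9*h + 8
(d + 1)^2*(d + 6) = d^3 + 8*d^2 + 13*d + 6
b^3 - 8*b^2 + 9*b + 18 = (b - 6)*(b - 3)*(b + 1)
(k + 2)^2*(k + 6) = k^3 + 10*k^2 + 28*k + 24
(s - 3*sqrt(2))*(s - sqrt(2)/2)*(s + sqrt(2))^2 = s^4 - 3*sqrt(2)*s^3/2 - 9*s^2 - sqrt(2)*s + 6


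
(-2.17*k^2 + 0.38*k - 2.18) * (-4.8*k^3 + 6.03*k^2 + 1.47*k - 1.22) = 10.416*k^5 - 14.9091*k^4 + 9.5655*k^3 - 9.9394*k^2 - 3.6682*k + 2.6596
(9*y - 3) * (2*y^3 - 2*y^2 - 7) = 18*y^4 - 24*y^3 + 6*y^2 - 63*y + 21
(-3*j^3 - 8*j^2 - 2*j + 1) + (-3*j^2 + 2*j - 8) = -3*j^3 - 11*j^2 - 7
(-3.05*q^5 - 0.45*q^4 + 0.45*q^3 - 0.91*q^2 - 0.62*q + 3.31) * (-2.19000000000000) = 6.6795*q^5 + 0.9855*q^4 - 0.9855*q^3 + 1.9929*q^2 + 1.3578*q - 7.2489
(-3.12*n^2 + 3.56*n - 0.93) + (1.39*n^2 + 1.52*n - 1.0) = -1.73*n^2 + 5.08*n - 1.93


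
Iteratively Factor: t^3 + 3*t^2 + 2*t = (t + 2)*(t^2 + t) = (t + 1)*(t + 2)*(t)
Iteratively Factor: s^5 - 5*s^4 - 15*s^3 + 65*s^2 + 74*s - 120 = (s + 2)*(s^4 - 7*s^3 - s^2 + 67*s - 60) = (s - 1)*(s + 2)*(s^3 - 6*s^2 - 7*s + 60) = (s - 5)*(s - 1)*(s + 2)*(s^2 - s - 12) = (s - 5)*(s - 1)*(s + 2)*(s + 3)*(s - 4)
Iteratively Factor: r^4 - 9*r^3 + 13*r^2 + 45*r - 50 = (r - 5)*(r^3 - 4*r^2 - 7*r + 10) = (r - 5)*(r + 2)*(r^2 - 6*r + 5) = (r - 5)*(r - 1)*(r + 2)*(r - 5)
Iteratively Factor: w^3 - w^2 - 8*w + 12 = (w + 3)*(w^2 - 4*w + 4) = (w - 2)*(w + 3)*(w - 2)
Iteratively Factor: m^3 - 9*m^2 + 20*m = (m - 4)*(m^2 - 5*m) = m*(m - 4)*(m - 5)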